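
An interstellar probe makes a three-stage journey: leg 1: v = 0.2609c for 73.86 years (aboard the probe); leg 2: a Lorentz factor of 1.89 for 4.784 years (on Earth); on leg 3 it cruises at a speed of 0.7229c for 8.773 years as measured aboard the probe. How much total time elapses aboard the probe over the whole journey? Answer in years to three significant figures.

Leg 1: 73.86 years is already measured aboard the probe.
Leg 2: γ = 1.89; τ_2 = 4.784/1.890 = 2.531 years.
Leg 3: 8.773 years is already measured aboard the probe.
Total: 73.86 + 2.531 + 8.773 years.

τ = 85.2 years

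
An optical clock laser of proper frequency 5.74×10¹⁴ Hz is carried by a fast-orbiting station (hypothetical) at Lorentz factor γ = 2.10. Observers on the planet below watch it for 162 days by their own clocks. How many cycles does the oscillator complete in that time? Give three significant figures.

N = 3.83×10²¹

γ = 2.10
During 162 days of lab time, the oscillator's proper time advances by τ = Δt/γ = 162/2.100 = 77.14 days = 6.665×10⁶ s.
N = f × τ = 5.74×10¹⁴ × 6.665×10⁶ = 3.826×10²¹.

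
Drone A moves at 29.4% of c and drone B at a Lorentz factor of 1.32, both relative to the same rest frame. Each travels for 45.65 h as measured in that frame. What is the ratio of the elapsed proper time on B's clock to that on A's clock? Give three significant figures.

A: β = 0.294; γ = 1/√(1 − 0.294²) = 1/√0.9136 = 1.046. B: γ = 1.32.
τ_A/τ_B = γ_B/γ_A = 1.320/1.046 = 1.262, so τ_B/τ_A = 0.7926.

τ_B/τ_A = 0.793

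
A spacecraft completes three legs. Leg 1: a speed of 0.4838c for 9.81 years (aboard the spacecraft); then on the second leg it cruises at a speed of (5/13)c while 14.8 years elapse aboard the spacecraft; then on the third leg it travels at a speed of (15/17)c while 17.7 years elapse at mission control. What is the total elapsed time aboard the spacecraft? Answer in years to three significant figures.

Leg 1: 9.81 years is already measured aboard the spacecraft.
Leg 2: 14.8 years is already measured aboard the spacecraft.
Leg 3: γ = 1/√(1 − (15/17)²) = 17/8 = 2.125; τ_3 = 17.7/2.125 = 8.329 years.
Total: 9.810 + 14.80 + 8.329 years.

τ = 32.9 years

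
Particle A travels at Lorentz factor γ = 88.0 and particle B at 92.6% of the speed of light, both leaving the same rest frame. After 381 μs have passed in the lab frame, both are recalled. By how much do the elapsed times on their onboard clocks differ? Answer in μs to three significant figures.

A: γ = 88.0; τ_A = 381/88.00 = 4.330 μs.
B: β = 0.926; γ = 1/√(1 − 0.926²) = 1/√0.1425 = 2.649; τ_B = 381/2.649 = 143.8 μs.

|τ_A − τ_B| = 140 μs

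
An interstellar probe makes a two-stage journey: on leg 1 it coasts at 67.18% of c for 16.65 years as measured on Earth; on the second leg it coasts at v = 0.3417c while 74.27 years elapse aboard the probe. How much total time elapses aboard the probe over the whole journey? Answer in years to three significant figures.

τ = 86.6 years

Leg 1: β = 0.6718; γ = 1/√(1 − 0.6718²) = 1/√0.5487 = 1.350; τ_1 = 16.65/1.350 = 12.33 years.
Leg 2: 74.27 years is already measured aboard the probe.
Total: 12.33 + 74.27 years.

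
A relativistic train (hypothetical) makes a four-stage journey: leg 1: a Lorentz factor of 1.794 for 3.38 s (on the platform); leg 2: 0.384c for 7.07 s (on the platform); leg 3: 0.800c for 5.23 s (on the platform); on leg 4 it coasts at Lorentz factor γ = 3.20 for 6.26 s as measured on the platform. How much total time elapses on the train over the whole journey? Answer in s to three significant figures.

Leg 1: γ = 1.794; τ_1 = 3.38/1.794 = 1.884 s.
Leg 2: γ = 1/√(1 − 0.384²) = 1/√0.8525 = 1.083; τ_2 = 7.07/1.083 = 6.528 s.
Leg 3: γ = 1/√(1 − 0.800²) = 5/3 ≈ 1.667; τ_3 = 5.23/1.667 = 3.138 s.
Leg 4: γ = 3.20; τ_4 = 6.26/3.200 = 1.956 s.
Total: 1.884 + 6.528 + 3.138 + 1.956 s.

τ = 13.5 s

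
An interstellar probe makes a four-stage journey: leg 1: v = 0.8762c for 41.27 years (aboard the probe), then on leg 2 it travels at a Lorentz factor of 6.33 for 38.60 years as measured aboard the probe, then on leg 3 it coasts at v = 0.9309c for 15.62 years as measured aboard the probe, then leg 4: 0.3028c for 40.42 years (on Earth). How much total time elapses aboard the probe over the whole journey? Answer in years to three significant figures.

τ = 134 years

Leg 1: 41.27 years is already measured aboard the probe.
Leg 2: 38.60 years is already measured aboard the probe.
Leg 3: 15.62 years is already measured aboard the probe.
Leg 4: γ = 1/√(1 − 0.3028²) = 1/√0.9083 = 1.049; τ_4 = 40.42/1.049 = 38.52 years.
Total: 41.27 + 38.60 + 15.62 + 38.52 years.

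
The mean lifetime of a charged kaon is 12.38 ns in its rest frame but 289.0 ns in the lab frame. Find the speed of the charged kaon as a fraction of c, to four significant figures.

β = 0.9991

γ = Δt/τ₀ = 289.0/12.38 = 23.34
β = √(1 − 1/γ²) = √(1 − 0.001835) = √0.9982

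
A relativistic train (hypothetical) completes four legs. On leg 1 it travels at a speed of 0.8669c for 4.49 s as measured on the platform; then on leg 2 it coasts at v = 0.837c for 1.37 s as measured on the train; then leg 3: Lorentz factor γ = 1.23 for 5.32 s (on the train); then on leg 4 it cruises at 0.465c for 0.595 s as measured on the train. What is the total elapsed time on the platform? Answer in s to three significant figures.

Leg 1: 4.49 s is already measured on the platform.
Leg 2: γ = 1/√(1 − 0.837²) = 1/√0.2994 = 1.827; Δt_2 = 1.827 × 1.37 = 2.504 s.
Leg 3: γ = 1.23; Δt_3 = 1.230 × 5.32 = 6.544 s.
Leg 4: γ = 1/√(1 − 0.465²) = 1/√0.7838 = 1.130; Δt_4 = 1.130 × 0.595 = 0.6721 s.
Total: 4.490 + 2.504 + 6.544 + 0.6721 s.

Δt = 14.2 s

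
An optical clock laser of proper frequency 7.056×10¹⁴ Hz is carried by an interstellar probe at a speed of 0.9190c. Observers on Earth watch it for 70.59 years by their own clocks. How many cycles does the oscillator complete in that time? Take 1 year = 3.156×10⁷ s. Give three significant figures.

N = 6.20×10²³

γ = 1/√(1 − 0.9190²) = 1/√0.1554 = 2.536
During 70.59 years of lab time, the oscillator's proper time advances by τ = Δt/γ = 70.59/2.536 = 27.83 years = 8.783×10⁸ s.
N = f × τ = 7.056×10¹⁴ × 8.783×10⁸ = 6.198×10²³.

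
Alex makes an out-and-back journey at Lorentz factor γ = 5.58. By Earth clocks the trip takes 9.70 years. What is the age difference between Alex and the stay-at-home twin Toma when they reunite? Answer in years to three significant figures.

γ = 5.58
Alex's elapsed proper time: τ = 9.70/5.580 = 1.738 years.
Age gap = Δt − τ = 9.70 − 1.738 years.

Δt − τ = 7.96 years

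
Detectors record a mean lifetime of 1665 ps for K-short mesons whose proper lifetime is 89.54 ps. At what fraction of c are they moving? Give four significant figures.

β = 0.9986

γ = Δt/τ₀ = 1665/89.54 = 18.60
β = √(1 − 1/γ²) = √(1 − 0.002892) = √0.9971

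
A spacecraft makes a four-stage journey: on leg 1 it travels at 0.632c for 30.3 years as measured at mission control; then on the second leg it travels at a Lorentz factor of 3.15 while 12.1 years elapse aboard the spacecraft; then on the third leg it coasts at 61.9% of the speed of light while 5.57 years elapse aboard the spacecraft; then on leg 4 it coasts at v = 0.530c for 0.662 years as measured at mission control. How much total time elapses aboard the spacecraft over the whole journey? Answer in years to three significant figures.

τ = 41.7 years

Leg 1: γ = 1/√(1 − 0.632²) = 1/√0.6006 = 1.290; τ_1 = 30.3/1.290 = 23.48 years.
Leg 2: 12.1 years is already measured aboard the spacecraft.
Leg 3: 5.57 years is already measured aboard the spacecraft.
Leg 4: γ = 1/√(1 − 0.530²) = 1/√0.7191 = 1.179; τ_4 = 0.662/1.179 = 0.5614 years.
Total: 23.48 + 12.10 + 5.570 + 0.5614 years.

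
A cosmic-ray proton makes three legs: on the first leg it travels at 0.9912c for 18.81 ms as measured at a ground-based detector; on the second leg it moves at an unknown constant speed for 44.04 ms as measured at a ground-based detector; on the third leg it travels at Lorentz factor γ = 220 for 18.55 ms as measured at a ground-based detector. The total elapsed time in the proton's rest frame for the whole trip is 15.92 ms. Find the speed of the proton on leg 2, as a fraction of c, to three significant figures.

β = 0.953

Leg 1: γ = 1/√(1 − 0.9912²) = 1/√0.01752 = 7.554; τ_1 = 18.81/7.554 = 2.490 ms.
Leg 2: speed unknown; τ_2 = 44.04/γ_2.
Leg 3: γ = 220; τ_3 = 18.55/220.0 = 0.08432 ms.
Total proper time: 2.490 + τ_2 + 0.08432 = 15.92, so τ_2 = 15.92 − 2.574 = 13.35 ms.
γ_2 = 44.04/13.35 = 3.300; β = √(1 − 1/γ²) = √0.9082.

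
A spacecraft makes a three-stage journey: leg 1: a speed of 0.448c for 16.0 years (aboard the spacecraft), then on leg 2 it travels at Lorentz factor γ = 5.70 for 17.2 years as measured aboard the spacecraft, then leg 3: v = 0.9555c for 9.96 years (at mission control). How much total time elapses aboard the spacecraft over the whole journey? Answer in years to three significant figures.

τ = 36.1 years

Leg 1: 16.0 years is already measured aboard the spacecraft.
Leg 2: 17.2 years is already measured aboard the spacecraft.
Leg 3: γ = 1/√(1 − 0.9555²) = 1/√0.08702 = 3.390; τ_3 = 9.96/3.390 = 2.938 years.
Total: 16.00 + 17.20 + 2.938 years.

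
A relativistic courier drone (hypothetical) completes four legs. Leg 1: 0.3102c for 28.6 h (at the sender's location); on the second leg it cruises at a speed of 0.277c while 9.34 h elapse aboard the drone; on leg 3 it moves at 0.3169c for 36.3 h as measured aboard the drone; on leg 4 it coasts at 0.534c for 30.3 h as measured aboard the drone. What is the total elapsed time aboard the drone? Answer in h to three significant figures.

Leg 1: γ = 1/√(1 − 0.3102²) = 1/√0.9038 = 1.052; τ_1 = 28.6/1.052 = 27.19 h.
Leg 2: 9.34 h is already measured aboard the drone.
Leg 3: 36.3 h is already measured aboard the drone.
Leg 4: 30.3 h is already measured aboard the drone.
Total: 27.19 + 9.340 + 36.30 + 30.30 h.

τ = 103 h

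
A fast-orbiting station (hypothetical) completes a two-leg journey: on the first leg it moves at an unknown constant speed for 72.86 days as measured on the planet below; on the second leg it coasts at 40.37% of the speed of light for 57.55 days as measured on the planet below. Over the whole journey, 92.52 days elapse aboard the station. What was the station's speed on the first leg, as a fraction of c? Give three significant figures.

β = 0.837

Leg 1: speed unknown; τ_1 = 72.86/γ_1.
Leg 2: β = 0.4037; γ = 1/√(1 − 0.4037²) = 1/√0.8370 = 1.093; τ_2 = 57.55/1.093 = 52.65 days.
Total proper time: τ_1 + 52.65 = 92.52, so τ_1 = 92.52 − 52.65 = 39.87 days.
γ_1 = 72.86/39.87 = 1.828; β = √(1 − 1/γ²) = √0.7006.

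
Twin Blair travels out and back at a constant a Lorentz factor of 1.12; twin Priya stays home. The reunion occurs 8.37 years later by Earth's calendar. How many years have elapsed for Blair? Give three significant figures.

τ = 7.47 years

γ = 1.12
Blair's clock measures proper time along the trip: τ = Δt/γ = 8.37/1.120 years.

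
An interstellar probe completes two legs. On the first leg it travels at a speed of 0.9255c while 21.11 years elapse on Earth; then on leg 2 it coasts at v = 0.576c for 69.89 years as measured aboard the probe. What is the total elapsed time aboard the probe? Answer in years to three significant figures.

τ = 77.9 years

Leg 1: γ = 1/√(1 − 0.9255²) = 1/√0.1434 = 2.640; τ_1 = 21.11/2.640 = 7.995 years.
Leg 2: 69.89 years is already measured aboard the probe.
Total: 7.995 + 69.89 years.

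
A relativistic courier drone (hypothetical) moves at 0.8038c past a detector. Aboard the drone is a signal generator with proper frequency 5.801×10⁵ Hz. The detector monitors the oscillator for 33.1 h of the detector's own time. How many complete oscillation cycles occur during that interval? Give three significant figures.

γ = 1/√(1 − 0.8038²) = 1/√0.3539 = 1.681
During 33.1 h of lab time, the oscillator's proper time advances by τ = Δt/γ = 33.1/1.681 = 19.69 h = 7.089×10⁴ s.
N = f × τ = 5.801×10⁵ × 7.089×10⁴ = 4.112×10¹⁰.

N = 4.11×10¹⁰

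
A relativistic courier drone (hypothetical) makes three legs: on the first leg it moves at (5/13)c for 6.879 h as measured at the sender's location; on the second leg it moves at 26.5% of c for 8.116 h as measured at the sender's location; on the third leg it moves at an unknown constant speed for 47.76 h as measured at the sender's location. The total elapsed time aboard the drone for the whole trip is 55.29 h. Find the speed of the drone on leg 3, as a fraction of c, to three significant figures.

Leg 1: γ = 1/√(1 − (5/13)²) = 13/12 ≈ 1.083; τ_1 = 6.879/1.083 = 6.350 h.
Leg 2: β = 0.265; γ = 1/√(1 − 0.265²) = 1/√0.9298 = 1.037; τ_2 = 8.116/1.037 = 7.826 h.
Leg 3: speed unknown; τ_3 = 47.76/γ_3.
Total proper time: 6.350 + 7.826 + τ_3 = 55.29, so τ_3 = 55.29 − 14.18 = 41.11 h.
γ_3 = 47.76/41.11 = 1.162; β = √(1 − 1/γ²) = √0.2589.

β = 0.509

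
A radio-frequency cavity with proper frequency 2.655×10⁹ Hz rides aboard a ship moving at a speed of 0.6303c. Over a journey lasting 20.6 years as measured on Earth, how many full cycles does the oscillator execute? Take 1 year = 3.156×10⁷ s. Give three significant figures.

γ = 1/√(1 − 0.6303²) = 1/√0.6027 = 1.288
The oscillator's own cycle count is N = f × τ where τ is the proper time on the ship. τ = Δt/γ = 20.6/1.288 = 15.99 years = 5.047×10⁸ s.
N = 2.655×10⁹ × 5.047×10⁸ = 1.340×10¹⁸.

N = 1.34×10¹⁸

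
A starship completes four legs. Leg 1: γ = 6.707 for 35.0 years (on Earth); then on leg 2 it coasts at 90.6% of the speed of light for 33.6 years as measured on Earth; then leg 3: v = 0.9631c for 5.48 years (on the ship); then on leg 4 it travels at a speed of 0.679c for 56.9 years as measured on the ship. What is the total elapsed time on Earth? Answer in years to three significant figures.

Δt = 166 years

Leg 1: 35.0 years is already measured on Earth.
Leg 2: 33.6 years is already measured on Earth.
Leg 3: γ = 1/√(1 − 0.9631²) = 1/√0.07244 = 3.715; Δt_3 = 3.715 × 5.48 = 20.36 years.
Leg 4: γ = 1/√(1 − 0.679²) = 1/√0.5390 = 1.362; Δt_4 = 1.362 × 56.9 = 77.51 years.
Total: 35.00 + 33.60 + 20.36 + 77.51 years.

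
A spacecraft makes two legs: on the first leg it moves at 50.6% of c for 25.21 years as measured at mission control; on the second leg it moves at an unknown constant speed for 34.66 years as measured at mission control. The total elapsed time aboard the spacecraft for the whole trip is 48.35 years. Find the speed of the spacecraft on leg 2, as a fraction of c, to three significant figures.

β = 0.641

Leg 1: β = 0.506; γ = 1/√(1 − 0.506²) = 1/√0.7440 = 1.159; τ_1 = 25.21/1.159 = 21.74 years.
Leg 2: speed unknown; τ_2 = 34.66/γ_2.
Total proper time: 21.74 + τ_2 = 48.35, so τ_2 = 48.35 − 21.74 = 26.61 years.
γ_2 = 34.66/26.61 = 1.303; β = √(1 − 1/γ²) = √0.4108.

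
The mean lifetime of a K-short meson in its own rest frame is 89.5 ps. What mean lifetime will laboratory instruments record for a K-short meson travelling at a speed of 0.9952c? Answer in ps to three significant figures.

γ = 1/√(1 − 0.9952²) = 1/√0.009577 = 10.22
The rest-frame lifetime is the proper time; the lab measures the dilated interval Δt = γτ₀ = 10.22 × 89.5 ps.

Δt = 915 ps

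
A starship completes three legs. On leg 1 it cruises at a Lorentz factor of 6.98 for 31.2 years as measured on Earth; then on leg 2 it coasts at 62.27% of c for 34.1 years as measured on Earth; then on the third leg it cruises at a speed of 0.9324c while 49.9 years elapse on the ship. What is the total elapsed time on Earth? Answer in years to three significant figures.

Leg 1: 31.2 years is already measured on Earth.
Leg 2: 34.1 years is already measured on Earth.
Leg 3: γ = 1/√(1 − 0.9324²) = 1/√0.1306 = 2.767; Δt_3 = 2.767 × 49.9 = 138.1 years.
Total: 31.20 + 34.10 + 138.1 years.

Δt = 203 years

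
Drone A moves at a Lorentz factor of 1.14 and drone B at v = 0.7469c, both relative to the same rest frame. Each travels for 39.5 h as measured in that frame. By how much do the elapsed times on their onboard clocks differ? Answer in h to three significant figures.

|τ_A − τ_B| = 8.38 h

A: γ = 1.14; τ_A = 39.5/1.140 = 34.65 h.
B: γ = 1/√(1 − 0.7469²) = 1/√0.4421 = 1.504; τ_B = 39.5/1.504 = 26.26 h.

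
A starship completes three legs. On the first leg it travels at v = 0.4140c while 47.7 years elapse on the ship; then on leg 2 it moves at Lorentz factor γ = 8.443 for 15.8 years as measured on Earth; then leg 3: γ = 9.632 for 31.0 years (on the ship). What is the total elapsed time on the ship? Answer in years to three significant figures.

Leg 1: 47.7 years is already measured on the ship.
Leg 2: γ = 8.443; τ_2 = 15.8/8.443 = 1.871 years.
Leg 3: 31.0 years is already measured on the ship.
Total: 47.70 + 1.871 + 31.00 years.

τ = 80.6 years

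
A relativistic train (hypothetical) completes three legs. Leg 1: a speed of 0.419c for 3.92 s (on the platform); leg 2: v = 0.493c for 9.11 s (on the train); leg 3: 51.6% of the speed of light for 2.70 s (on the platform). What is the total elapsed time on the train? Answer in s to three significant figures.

Leg 1: γ = 1/√(1 − 0.419²) = 1/√0.8244 = 1.101; τ_1 = 3.92/1.101 = 3.559 s.
Leg 2: 9.11 s is already measured on the train.
Leg 3: β = 0.516; γ = 1/√(1 − 0.516²) = 1/√0.7337 = 1.167; τ_3 = 2.70/1.167 = 2.313 s.
Total: 3.559 + 9.110 + 2.313 s.

τ = 15.0 s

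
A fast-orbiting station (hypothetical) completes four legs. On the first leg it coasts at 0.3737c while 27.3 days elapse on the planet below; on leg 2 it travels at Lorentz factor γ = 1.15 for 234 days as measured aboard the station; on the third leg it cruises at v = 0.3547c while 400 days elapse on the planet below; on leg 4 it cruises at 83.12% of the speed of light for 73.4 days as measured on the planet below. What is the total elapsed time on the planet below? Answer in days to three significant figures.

Leg 1: 27.3 days is already measured on the planet below.
Leg 2: γ = 1.15; Δt_2 = 1.150 × 234 = 269.1 days.
Leg 3: 400 days is already measured on the planet below.
Leg 4: 73.4 days is already measured on the planet below.
Total: 27.30 + 269.1 + 400.0 + 73.40 days.

Δt = 770 days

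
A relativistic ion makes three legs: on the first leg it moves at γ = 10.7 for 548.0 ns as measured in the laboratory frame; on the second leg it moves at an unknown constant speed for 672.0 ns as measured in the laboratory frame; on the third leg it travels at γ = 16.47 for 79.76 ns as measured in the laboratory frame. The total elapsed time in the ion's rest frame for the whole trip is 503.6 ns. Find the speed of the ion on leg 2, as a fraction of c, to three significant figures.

Leg 1: γ = 10.7; τ_1 = 548.0/10.70 = 51.21 ns.
Leg 2: speed unknown; τ_2 = 672.0/γ_2.
Leg 3: γ = 16.47; τ_3 = 79.76/16.47 = 4.843 ns.
Total proper time: 51.21 + τ_2 + 4.843 = 503.6, so τ_2 = 503.6 − 56.06 = 447.5 ns.
γ_2 = 672.0/447.5 = 1.502; β = √(1 − 1/γ²) = √0.5565.

β = 0.746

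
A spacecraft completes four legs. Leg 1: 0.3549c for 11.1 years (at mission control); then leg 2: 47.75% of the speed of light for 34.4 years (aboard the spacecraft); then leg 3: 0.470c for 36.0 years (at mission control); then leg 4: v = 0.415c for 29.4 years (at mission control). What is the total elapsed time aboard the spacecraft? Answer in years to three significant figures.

τ = 103 years

Leg 1: γ = 1/√(1 − 0.3549²) = 1/√0.8740 = 1.070; τ_1 = 11.1/1.070 = 10.38 years.
Leg 2: 34.4 years is already measured aboard the spacecraft.
Leg 3: γ = 1/√(1 − 0.470²) = 1/√0.7791 = 1.133; τ_3 = 36.0/1.133 = 31.78 years.
Leg 4: γ = 1/√(1 − 0.415²) = 1/√0.8278 = 1.099; τ_4 = 29.4/1.099 = 26.75 years.
Total: 10.38 + 34.40 + 31.78 + 26.75 years.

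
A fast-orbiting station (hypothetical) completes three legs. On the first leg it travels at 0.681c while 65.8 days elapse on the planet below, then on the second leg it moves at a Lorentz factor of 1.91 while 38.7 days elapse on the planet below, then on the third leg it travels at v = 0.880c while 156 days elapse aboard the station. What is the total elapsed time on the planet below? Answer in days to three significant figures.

Leg 1: 65.8 days is already measured on the planet below.
Leg 2: 38.7 days is already measured on the planet below.
Leg 3: γ = 1/√(1 − 0.880²) = 1/√0.2256 = 2.105; Δt_3 = 2.105 × 156 = 328.4 days.
Total: 65.80 + 38.70 + 328.4 days.

Δt = 433 days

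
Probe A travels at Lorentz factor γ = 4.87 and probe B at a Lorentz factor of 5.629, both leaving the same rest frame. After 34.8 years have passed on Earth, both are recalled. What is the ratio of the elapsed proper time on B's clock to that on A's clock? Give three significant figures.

τ_B/τ_A = 0.865

A: γ = 4.87. B: γ = 5.629.
τ_A/τ_B = γ_B/γ_A = 5.629/4.870 = 1.156, so τ_B/τ_A = 0.8652.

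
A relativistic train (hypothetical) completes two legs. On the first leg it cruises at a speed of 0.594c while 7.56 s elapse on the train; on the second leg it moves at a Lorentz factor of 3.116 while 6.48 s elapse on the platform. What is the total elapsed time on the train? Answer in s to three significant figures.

Leg 1: 7.56 s is already measured on the train.
Leg 2: γ = 3.116; τ_2 = 6.48/3.116 = 2.080 s.
Total: 7.560 + 2.080 s.

τ = 9.64 s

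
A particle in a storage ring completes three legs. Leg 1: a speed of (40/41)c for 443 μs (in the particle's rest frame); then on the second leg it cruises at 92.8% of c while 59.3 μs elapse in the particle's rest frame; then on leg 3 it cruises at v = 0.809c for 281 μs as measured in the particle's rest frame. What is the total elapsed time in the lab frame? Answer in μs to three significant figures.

Δt = 2660 μs

Leg 1: γ = 1/√(1 − (40/41)²) = 41/9 ≈ 4.556; Δt_1 = 4.556 × 443 = 2018 μs.
Leg 2: β = 0.928; γ = 1/√(1 − 0.928²) = 1/√0.1388 = 2.684; Δt_2 = 2.684 × 59.3 = 159.2 μs.
Leg 3: γ = 1/√(1 − 0.809²) = 1/√0.3455 = 1.701; Δt_3 = 1.701 × 281 = 478.0 μs.
Total: 2018 + 159.2 + 478.0 μs.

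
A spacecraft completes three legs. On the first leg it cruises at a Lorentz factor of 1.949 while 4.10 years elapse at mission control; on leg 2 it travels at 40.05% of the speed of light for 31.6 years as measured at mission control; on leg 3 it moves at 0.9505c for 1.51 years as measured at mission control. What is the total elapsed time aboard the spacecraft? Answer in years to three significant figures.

τ = 31.5 years

Leg 1: γ = 1.949; τ_1 = 4.10/1.949 = 2.104 years.
Leg 2: β = 0.4005; γ = 1/√(1 − 0.4005²) = 1/√0.8396 = 1.091; τ_2 = 31.6/1.091 = 28.95 years.
Leg 3: γ = 1/√(1 − 0.9505²) = 1/√0.09655 = 3.218; τ_3 = 1.51/3.218 = 0.4692 years.
Total: 2.104 + 28.95 + 0.4692 years.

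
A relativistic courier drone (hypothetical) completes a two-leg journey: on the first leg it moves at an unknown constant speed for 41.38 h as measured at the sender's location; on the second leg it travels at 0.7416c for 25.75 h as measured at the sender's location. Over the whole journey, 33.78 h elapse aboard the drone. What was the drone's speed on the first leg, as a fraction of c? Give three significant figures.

Leg 1: speed unknown; τ_1 = 41.38/γ_1.
Leg 2: γ = 1/√(1 − 0.7416²) = 1/√0.4500 = 1.491; τ_2 = 25.75/1.491 = 17.27 h.
Total proper time: τ_1 + 17.27 = 33.78, so τ_1 = 33.78 − 17.27 = 16.51 h.
γ_1 = 41.38/16.51 = 2.507; β = √(1 − 1/γ²) = √0.8409.

β = 0.917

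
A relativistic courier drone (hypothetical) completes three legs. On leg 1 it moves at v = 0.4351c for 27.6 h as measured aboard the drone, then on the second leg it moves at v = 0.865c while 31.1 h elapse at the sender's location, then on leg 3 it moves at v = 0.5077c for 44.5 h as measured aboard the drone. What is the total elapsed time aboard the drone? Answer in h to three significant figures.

Leg 1: 27.6 h is already measured aboard the drone.
Leg 2: γ = 1/√(1 − 0.865²) = 1/√0.2518 = 1.993; τ_2 = 31.1/1.993 = 15.61 h.
Leg 3: 44.5 h is already measured aboard the drone.
Total: 27.60 + 15.61 + 44.50 h.

τ = 87.7 h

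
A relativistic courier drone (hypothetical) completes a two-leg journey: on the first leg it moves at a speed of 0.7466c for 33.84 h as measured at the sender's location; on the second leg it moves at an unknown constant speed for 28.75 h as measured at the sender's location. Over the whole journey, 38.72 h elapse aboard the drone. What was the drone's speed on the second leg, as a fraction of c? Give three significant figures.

β = 0.826

Leg 1: γ = 1/√(1 − 0.7466²) = 1/√0.4426 = 1.503; τ_1 = 33.84/1.503 = 22.51 h.
Leg 2: speed unknown; τ_2 = 28.75/γ_2.
Total proper time: 22.51 + τ_2 = 38.72, so τ_2 = 38.72 − 22.51 = 16.21 h.
γ_2 = 28.75/16.21 = 1.774; β = √(1 − 1/γ²) = √0.6822.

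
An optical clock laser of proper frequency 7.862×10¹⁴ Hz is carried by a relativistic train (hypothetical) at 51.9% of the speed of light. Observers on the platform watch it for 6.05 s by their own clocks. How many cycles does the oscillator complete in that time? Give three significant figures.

β = 0.519; γ = 1/√(1 − 0.519²) = 1/√0.7306 = 1.170
During 6.05 s of lab time, the oscillator's proper time advances by τ = Δt/γ = 6.05/1.170 = 5.171 s = 5.171×10⁰ s.
N = f × τ = 7.862×10¹⁴ × 5.171×10⁰ = 4.066×10¹⁵.

N = 4.07×10¹⁵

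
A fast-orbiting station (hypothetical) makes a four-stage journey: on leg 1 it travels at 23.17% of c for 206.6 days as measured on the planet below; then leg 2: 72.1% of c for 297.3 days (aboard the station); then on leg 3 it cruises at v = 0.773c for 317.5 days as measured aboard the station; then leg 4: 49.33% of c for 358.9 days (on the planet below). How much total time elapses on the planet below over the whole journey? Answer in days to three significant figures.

Δt = 1500 days

Leg 1: 206.6 days is already measured on the planet below.
Leg 2: β = 0.721; γ = 1/√(1 − 0.721²) = 1/√0.4802 = 1.443; Δt_2 = 1.443 × 297.3 = 429.0 days.
Leg 3: γ = 1/√(1 − 0.773²) = 1/√0.4025 = 1.576; Δt_3 = 1.576 × 317.5 = 500.5 days.
Leg 4: 358.9 days is already measured on the planet below.
Total: 206.6 + 429.0 + 500.5 + 358.9 days.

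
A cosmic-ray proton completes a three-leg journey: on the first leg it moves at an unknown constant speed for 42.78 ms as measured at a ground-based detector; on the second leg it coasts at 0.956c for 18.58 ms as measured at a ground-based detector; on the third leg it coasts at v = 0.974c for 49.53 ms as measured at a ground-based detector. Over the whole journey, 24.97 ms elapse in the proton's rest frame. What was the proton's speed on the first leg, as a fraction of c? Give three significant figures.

Leg 1: speed unknown; τ_1 = 42.78/γ_1.
Leg 2: γ = 1/√(1 − 0.956²) = 1/√0.08606 = 3.409; τ_2 = 18.58/3.409 = 5.451 ms.
Leg 3: γ = 1/√(1 − 0.974²) = 1/√0.05132 = 4.414; τ_3 = 49.53/4.414 = 11.22 ms.
Total proper time: τ_1 + 5.451 + 11.22 = 24.97, so τ_1 = 24.97 − 16.67 = 8.298 ms.
γ_1 = 42.78/8.298 = 5.155; β = √(1 − 1/γ²) = √0.9624.

β = 0.981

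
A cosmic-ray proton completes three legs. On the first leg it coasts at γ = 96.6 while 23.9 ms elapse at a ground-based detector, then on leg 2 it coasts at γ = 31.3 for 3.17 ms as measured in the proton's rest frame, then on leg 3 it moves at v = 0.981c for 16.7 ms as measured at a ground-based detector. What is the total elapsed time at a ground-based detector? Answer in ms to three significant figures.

Δt = 140 ms

Leg 1: 23.9 ms is already measured at a ground-based detector.
Leg 2: γ = 31.3; Δt_2 = 31.30 × 3.17 = 99.22 ms.
Leg 3: 16.7 ms is already measured at a ground-based detector.
Total: 23.90 + 99.22 + 16.70 ms.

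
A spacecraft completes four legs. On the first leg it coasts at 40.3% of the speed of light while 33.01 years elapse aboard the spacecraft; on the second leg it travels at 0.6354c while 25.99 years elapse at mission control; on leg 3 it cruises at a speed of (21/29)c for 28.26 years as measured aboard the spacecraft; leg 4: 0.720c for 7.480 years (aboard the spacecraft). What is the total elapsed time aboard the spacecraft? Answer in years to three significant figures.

τ = 88.8 years

Leg 1: 33.01 years is already measured aboard the spacecraft.
Leg 2: γ = 1/√(1 − 0.6354²) = 1/√0.5963 = 1.295; τ_2 = 25.99/1.295 = 20.07 years.
Leg 3: 28.26 years is already measured aboard the spacecraft.
Leg 4: 7.480 years is already measured aboard the spacecraft.
Total: 33.01 + 20.07 + 28.26 + 7.480 years.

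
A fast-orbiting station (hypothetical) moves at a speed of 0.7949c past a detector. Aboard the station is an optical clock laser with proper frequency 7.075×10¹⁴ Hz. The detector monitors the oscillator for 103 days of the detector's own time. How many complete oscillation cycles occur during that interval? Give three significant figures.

γ = 1/√(1 − 0.7949²) = 1/√0.3681 = 1.648
During 103 days of lab time, the oscillator's proper time advances by τ = Δt/γ = 103/1.648 = 62.49 days = 5.400×10⁶ s.
N = f × τ = 7.075×10¹⁴ × 5.400×10⁶ = 3.820×10²¹.

N = 3.82×10²¹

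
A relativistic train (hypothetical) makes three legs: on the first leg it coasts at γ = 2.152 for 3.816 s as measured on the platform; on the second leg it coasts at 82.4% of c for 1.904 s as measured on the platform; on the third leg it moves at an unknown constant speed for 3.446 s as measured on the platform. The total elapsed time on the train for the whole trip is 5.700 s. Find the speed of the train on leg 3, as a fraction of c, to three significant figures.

Leg 1: γ = 2.152; τ_1 = 3.816/2.152 = 1.773 s.
Leg 2: β = 0.824; γ = 1/√(1 − 0.824²) = 1/√0.3210 = 1.765; τ_2 = 1.904/1.765 = 1.079 s.
Leg 3: speed unknown; τ_3 = 3.446/γ_3.
Total proper time: 1.773 + 1.079 + τ_3 = 5.700, so τ_3 = 5.700 − 2.852 = 2.848 s.
γ_3 = 3.446/2.848 = 1.210; β = √(1 − 1/γ²) = √0.3170.

β = 0.563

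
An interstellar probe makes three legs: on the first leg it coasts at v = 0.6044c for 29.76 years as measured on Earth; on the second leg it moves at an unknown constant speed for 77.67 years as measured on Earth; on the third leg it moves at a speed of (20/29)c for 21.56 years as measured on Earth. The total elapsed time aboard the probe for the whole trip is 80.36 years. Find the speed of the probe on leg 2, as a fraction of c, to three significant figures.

Leg 1: γ = 1/√(1 − 0.6044²) = 1/√0.6347 = 1.255; τ_1 = 29.76/1.255 = 23.71 years.
Leg 2: speed unknown; τ_2 = 77.67/γ_2.
Leg 3: γ = 1/√(1 − (20/29)²) = 29/21 ≈ 1.381; τ_3 = 21.56/1.381 = 15.61 years.
Total proper time: 23.71 + τ_2 + 15.61 = 80.36, so τ_2 = 80.36 − 39.32 = 41.04 years.
γ_2 = 77.67/41.04 = 1.893; β = √(1 − 1/γ²) = √0.7208.

β = 0.849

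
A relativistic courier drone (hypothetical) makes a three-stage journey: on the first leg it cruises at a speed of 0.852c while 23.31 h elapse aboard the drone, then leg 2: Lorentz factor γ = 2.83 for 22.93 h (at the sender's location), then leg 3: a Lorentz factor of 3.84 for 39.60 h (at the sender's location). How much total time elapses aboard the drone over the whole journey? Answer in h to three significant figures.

τ = 41.7 h

Leg 1: 23.31 h is already measured aboard the drone.
Leg 2: γ = 2.83; τ_2 = 22.93/2.830 = 8.102 h.
Leg 3: γ = 3.84; τ_3 = 39.60/3.840 = 10.31 h.
Total: 23.31 + 8.102 + 10.31 h.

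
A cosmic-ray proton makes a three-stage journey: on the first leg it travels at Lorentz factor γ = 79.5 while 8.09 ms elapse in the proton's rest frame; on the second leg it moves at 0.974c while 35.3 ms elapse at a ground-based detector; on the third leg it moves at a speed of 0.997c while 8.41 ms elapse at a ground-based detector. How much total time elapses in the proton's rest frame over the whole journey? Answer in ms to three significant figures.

Leg 1: 8.09 ms is already measured in the proton's rest frame.
Leg 2: γ = 1/√(1 − 0.974²) = 1/√0.05132 = 4.414; τ_2 = 35.3/4.414 = 7.997 ms.
Leg 3: γ = 1/√(1 − 0.997²) = 1/√0.005991 = 12.92; τ_3 = 8.41/12.92 = 0.6509 ms.
Total: 8.090 + 7.997 + 0.6509 ms.

τ = 16.7 ms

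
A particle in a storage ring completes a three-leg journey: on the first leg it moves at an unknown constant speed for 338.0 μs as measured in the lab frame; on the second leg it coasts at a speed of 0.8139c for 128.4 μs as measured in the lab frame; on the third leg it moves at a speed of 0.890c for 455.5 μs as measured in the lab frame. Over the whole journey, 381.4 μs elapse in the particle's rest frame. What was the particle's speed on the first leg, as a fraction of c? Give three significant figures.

β = 0.956

Leg 1: speed unknown; τ_1 = 338.0/γ_1.
Leg 2: γ = 1/√(1 − 0.8139²) = 1/√0.3376 = 1.721; τ_2 = 128.4/1.721 = 74.60 μs.
Leg 3: γ = 1/√(1 − 0.890²) = 1/√0.2079 = 2.193; τ_3 = 455.5/2.193 = 207.7 μs.
Total proper time: τ_1 + 74.60 + 207.7 = 381.4, so τ_1 = 381.4 − 282.3 = 99.11 μs.
γ_1 = 338.0/99.11 = 3.410; β = √(1 − 1/γ²) = √0.9140.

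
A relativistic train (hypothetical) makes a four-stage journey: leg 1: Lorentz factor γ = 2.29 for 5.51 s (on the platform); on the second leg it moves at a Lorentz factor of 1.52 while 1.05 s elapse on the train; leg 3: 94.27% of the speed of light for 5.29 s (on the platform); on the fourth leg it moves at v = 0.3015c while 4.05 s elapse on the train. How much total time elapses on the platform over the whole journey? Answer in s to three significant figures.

Leg 1: 5.51 s is already measured on the platform.
Leg 2: γ = 1.52; Δt_2 = 1.520 × 1.05 = 1.596 s.
Leg 3: 5.29 s is already measured on the platform.
Leg 4: γ = 1/√(1 − 0.3015²) = 1/√0.9091 = 1.049; Δt_4 = 1.049 × 4.05 = 4.248 s.
Total: 5.510 + 1.596 + 5.290 + 4.248 s.

Δt = 16.6 s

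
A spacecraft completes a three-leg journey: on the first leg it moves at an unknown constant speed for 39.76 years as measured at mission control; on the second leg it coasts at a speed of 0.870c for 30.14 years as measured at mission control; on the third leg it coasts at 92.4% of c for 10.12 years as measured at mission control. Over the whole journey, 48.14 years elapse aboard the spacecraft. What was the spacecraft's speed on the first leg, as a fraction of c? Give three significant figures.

Leg 1: speed unknown; τ_1 = 39.76/γ_1.
Leg 2: γ = 1/√(1 − 0.870²) = 1/√0.2431 = 2.028; τ_2 = 30.14/2.028 = 14.86 years.
Leg 3: β = 0.924; γ = 1/√(1 − 0.924²) = 1/√0.1462 = 2.615; τ_3 = 10.12/2.615 = 3.870 years.
Total proper time: τ_1 + 14.86 + 3.870 = 48.14, so τ_1 = 48.14 − 18.73 = 29.41 years.
γ_1 = 39.76/29.41 = 1.352; β = √(1 − 1/γ²) = √0.4529.

β = 0.673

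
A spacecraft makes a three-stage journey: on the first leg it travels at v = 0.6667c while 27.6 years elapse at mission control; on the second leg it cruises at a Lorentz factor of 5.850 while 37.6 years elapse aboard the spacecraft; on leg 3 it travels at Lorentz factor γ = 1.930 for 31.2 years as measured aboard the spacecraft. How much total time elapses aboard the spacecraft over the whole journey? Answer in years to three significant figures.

Leg 1: γ = 1/√(1 − 0.6667²) = 1/√0.5555 = 1.342; τ_1 = 27.6/1.342 = 20.57 years.
Leg 2: 37.6 years is already measured aboard the spacecraft.
Leg 3: 31.2 years is already measured aboard the spacecraft.
Total: 20.57 + 37.60 + 31.20 years.

τ = 89.4 years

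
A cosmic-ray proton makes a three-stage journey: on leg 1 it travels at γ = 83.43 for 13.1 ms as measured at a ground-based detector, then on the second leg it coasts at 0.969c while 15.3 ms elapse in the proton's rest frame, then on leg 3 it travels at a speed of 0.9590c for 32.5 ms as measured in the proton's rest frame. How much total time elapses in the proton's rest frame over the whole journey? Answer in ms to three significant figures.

Leg 1: γ = 83.43; τ_1 = 13.1/83.43 = 0.1570 ms.
Leg 2: 15.3 ms is already measured in the proton's rest frame.
Leg 3: 32.5 ms is already measured in the proton's rest frame.
Total: 0.1570 + 15.30 + 32.50 ms.

τ = 48.0 ms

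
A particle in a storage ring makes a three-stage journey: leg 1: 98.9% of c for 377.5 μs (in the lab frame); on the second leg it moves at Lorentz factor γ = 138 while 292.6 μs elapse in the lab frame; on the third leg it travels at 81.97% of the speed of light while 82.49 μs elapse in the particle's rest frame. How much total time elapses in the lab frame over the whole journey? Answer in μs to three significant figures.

Δt = 814 μs

Leg 1: 377.5 μs is already measured in the lab frame.
Leg 2: 292.6 μs is already measured in the lab frame.
Leg 3: β = 0.8197; γ = 1/√(1 − 0.8197²) = 1/√0.3281 = 1.746; Δt_3 = 1.746 × 82.49 = 144.0 μs.
Total: 377.5 + 292.6 + 144.0 μs.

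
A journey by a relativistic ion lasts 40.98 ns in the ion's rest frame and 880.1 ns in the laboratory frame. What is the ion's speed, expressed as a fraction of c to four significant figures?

β = 0.9989

The proper time is measured in the ion's rest frame (both events occur at the ion's location); Δt is measured in the laboratory frame. γ = Δt/τ = 880.1/40.98 = 21.48.
β = √(1 − 1/γ²) = √(1 − 0.002168) = √0.9978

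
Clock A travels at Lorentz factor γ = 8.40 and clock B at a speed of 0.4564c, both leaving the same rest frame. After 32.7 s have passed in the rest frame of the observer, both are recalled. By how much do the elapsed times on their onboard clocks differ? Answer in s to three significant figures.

A: γ = 8.40; τ_A = 32.7/8.400 = 3.893 s.
B: γ = 1/√(1 − 0.4564²) = 1/√0.7917 = 1.124; τ_B = 32.7/1.124 = 29.10 s.

|τ_A − τ_B| = 25.2 s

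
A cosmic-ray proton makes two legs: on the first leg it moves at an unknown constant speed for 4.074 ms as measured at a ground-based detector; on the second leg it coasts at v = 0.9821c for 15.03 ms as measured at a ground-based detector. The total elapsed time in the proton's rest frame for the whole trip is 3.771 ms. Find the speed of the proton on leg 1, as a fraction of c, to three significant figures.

β = 0.973

Leg 1: speed unknown; τ_1 = 4.074/γ_1.
Leg 2: γ = 1/√(1 − 0.9821²) = 1/√0.03548 = 5.309; τ_2 = 15.03/5.309 = 2.831 ms.
Total proper time: τ_1 + 2.831 = 3.771, so τ_1 = 3.771 − 2.831 = 0.9399 ms.
γ_1 = 4.074/0.9399 = 4.334; β = √(1 − 1/γ²) = √0.9468.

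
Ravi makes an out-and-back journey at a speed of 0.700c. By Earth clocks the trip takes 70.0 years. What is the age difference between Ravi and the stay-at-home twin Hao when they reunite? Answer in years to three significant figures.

Δt − τ = 20.0 years

γ = 1/√(1 − 0.700²) = 1/√0.5100 = 1.400
Ravi's elapsed proper time: τ = 70.0/1.400 = 49.99 years.
Age gap = Δt − τ = 70.0 − 49.99 years.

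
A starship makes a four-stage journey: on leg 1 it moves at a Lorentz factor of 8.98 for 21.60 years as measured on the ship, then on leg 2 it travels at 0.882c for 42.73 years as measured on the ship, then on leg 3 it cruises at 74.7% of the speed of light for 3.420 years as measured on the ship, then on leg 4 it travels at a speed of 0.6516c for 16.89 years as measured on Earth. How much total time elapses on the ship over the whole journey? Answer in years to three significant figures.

τ = 80.6 years

Leg 1: 21.60 years is already measured on the ship.
Leg 2: 42.73 years is already measured on the ship.
Leg 3: 3.420 years is already measured on the ship.
Leg 4: γ = 1/√(1 − 0.6516²) = 1/√0.5754 = 1.318; τ_4 = 16.89/1.318 = 12.81 years.
Total: 21.60 + 42.73 + 3.420 + 12.81 years.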